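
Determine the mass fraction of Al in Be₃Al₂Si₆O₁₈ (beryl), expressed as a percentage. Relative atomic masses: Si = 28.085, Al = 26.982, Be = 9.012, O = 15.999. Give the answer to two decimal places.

Molar mass of Be₃Al₂Si₆O₁₈: 3*9.012 + 2*26.982 + 6*28.085 + 18*15.999 = 537.492 g/mol.
Mass of Al per formula unit: 2 × 26.982 = 53.964 g.
Weight fraction Al = 53.964 / 537.492 = 0.1004.

10.04 mass %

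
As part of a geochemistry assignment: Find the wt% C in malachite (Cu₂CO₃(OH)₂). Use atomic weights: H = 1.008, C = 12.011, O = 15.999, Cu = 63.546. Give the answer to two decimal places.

M(Cu₂CO₃(OH)₂) = 221.114 g/mol.
C contributes 1 × 12.011 = 12.011 g per mole.
12.011/221.114 = 0.0543 → 5.43%.

5.43 weight percent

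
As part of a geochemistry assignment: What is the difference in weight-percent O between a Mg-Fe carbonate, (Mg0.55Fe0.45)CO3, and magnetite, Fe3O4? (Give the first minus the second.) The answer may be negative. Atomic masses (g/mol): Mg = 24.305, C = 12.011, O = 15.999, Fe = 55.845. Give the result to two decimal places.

M((Mg0.55Fe0.45)CO3) = 98.506 g/mol, so wt% O = 47.997/98.506 × 100 = 48.72%.
M(Fe3O4) = 231.531 g/mol, so wt% O = 63.996/231.531 × 100 = 27.64%.
48.72 − 27.64 = 21.08 pp.

21.08 percentage points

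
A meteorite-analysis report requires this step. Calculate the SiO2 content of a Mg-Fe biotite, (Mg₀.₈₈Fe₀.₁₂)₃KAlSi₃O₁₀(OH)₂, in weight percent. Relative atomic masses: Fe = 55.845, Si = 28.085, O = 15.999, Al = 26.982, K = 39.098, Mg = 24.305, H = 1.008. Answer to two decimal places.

42.05 wt%

M((Mg₀.₈₈Fe₀.₁₂)₃KAlSi₃O₁₀(OH)₂) = 428.608 g/mol; M(SiO2) = 60.083 g/mol.
Moles SiO2 per formula unit = 3 Si ÷ 1 = 3.0000.
SiO2 fraction = (3.0000 × 60.083) / 428.608 = 180.249/428.608 = 0.4205.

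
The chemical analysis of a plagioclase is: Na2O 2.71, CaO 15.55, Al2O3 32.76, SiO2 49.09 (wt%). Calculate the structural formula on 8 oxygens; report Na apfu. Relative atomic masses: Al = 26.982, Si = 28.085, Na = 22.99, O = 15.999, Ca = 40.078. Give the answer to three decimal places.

0.240 Na apfu

Na2O: 2.71/61.979 = 0.04372 mol → 0.08744 mol Na, 0.04372 mol O.
CaO: 15.55/56.077 = 0.27730 mol → 0.27730 mol Ca, 0.27730 mol O.
Al2O3: 32.76/101.961 = 0.32130 mol → 0.64260 mol Al, 0.96390 mol O.
SiO2: 49.09/60.083 = 0.81704 mol → 0.81704 mol Si, 1.63408 mol O.
Total oxygen = 2.91900 mol. Normalization factor = 8/2.91900 = 2.74066.
Na per 8 O = 0.08744 × 2.74066 = 0.240.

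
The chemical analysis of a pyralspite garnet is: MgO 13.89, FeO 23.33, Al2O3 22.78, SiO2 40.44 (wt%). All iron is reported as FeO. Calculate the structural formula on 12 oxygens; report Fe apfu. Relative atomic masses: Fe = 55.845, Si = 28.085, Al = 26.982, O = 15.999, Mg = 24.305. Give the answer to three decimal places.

1.451 Fe apfu

MgO (M=40.304): mol = 0.34463; Mg = 0.34463, O = 0.34463.
FeO (M=71.844): mol = 0.32473; Fe = 0.32473, O = 0.32473.
Al2O3 (M=101.961): mol = 0.22342; Al = 0.44684, O = 0.67026.
SiO2 (M=60.083): mol = 0.67307; Si = 0.67307, O = 1.34614.
ΣO = 2.68576; factor = 12/ΣO = 4.46801.
Fe apfu = 0.32473 × 4.46801 = 1.451.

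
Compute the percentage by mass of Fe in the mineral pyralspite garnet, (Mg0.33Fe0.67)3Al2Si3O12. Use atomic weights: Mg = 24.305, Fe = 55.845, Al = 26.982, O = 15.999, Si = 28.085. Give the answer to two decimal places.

Molar mass of (Mg0.33Fe0.67)3Al2Si3O12: 0.99·24.305 + 2.01·55.845 + 2·26.982 + 3·28.085 + 12·15.999 = 466.517 g/mol.
Mass of Fe per formula unit: 2.01 × 55.845 = 112.248 g.
Weight fraction Fe = 112.248 / 466.517 = 0.2406.

24.06 weight percent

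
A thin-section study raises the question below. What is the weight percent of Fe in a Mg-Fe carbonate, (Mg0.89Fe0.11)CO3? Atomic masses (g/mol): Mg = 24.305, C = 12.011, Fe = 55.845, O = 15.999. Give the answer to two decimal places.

Formula mass = 0.89·24.305 + 0.11·55.845 + 1·12.011 + 3·15.999 = 87.782 g/mol, of which 6.143 g is Fe.
So Fe makes up 6.143/87.782 = 0.0700 of the mass, i.e. 7.00%.

7.00 weight percent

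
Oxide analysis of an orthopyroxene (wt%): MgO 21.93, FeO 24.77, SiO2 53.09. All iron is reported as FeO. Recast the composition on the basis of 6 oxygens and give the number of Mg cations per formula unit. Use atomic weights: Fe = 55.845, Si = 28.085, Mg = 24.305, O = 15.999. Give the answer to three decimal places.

1.229 Mg apfu

MgO (M=40.304): mol = 0.54411; Mg = 0.54411, O = 0.54411.
FeO (M=71.844): mol = 0.34477; Fe = 0.34477, O = 0.34477.
SiO2 (M=60.083): mol = 0.88361; Si = 0.88361, O = 1.76722.
ΣO = 2.65610; factor = 6/ΣO = 2.25895.
Mg apfu = 0.54411 × 2.25895 = 1.229.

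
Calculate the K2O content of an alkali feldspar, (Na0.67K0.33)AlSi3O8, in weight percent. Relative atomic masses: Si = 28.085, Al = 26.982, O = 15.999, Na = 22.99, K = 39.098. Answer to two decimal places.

5.81 wt%

Formula mass = 267.535 g/mol.
0.33 K → 0.1650 mol K2O per formula unit; M(K2O) = 94.195, so K2O mass = 15.542 g.
15.542/267.535 × 100 = 5.81 wt%.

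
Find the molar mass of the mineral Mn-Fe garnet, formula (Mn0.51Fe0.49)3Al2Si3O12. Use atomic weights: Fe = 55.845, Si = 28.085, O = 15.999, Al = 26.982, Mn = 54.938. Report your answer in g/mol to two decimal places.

496.35 g/mol

The formula mass is the sum 1.53*54.938 + 1.47*55.845 + 2*26.982 + 3*28.085 + 12*15.999.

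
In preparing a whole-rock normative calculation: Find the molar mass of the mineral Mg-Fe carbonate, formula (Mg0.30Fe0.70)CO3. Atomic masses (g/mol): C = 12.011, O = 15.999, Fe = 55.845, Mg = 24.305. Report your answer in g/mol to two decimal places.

106.39 g/mol

The formula mass is the sum 0.30*24.305 + 0.70*55.845 + 1*12.011 + 3*15.999.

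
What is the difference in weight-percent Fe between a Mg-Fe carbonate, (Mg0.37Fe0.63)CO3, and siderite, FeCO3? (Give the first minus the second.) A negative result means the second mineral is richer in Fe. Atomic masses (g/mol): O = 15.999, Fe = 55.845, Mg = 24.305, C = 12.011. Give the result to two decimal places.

M((Mg0.37Fe0.63)CO3) = 104.183 g/mol, so wt% Fe = 35.182/104.183 × 100 = 33.77%.
M(FeCO3) = 115.853 g/mol, so wt% Fe = 55.845/115.853 × 100 = 48.20%.
33.77 − 48.20 = -14.43 pp.

-14.43 percentage points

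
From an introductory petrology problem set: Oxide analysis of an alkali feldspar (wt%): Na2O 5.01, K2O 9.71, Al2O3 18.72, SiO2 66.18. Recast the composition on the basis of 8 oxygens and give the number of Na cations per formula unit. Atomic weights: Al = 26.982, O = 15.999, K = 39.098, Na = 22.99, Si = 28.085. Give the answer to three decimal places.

0.440 Na apfu

5.01 wt% Na2O ÷ 61.979 g/mol = 0.08083 mol, giving 0.16166 Na and 0.08083 O.
9.71 wt% K2O ÷ 94.195 g/mol = 0.10308 mol, giving 0.20616 K and 0.10308 O.
18.72 wt% Al2O3 ÷ 101.961 g/mol = 0.18360 mol, giving 0.36720 Al and 0.55080 O.
66.18 wt% SiO2 ÷ 60.083 g/mol = 1.10148 mol, giving 1.10148 Si and 2.20296 O.
Oxygen sums to 2.93767; scaling by 8/2.93767 = 2.72325 puts the formula on 8 O.
Na: 0.16166 × 2.72325 = 0.440 atoms per formula unit.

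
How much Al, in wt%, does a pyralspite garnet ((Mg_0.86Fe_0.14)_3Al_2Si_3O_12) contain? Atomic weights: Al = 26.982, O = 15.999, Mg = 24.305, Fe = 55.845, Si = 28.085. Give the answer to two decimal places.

12.96 wt%

Molar mass of (Mg_0.86Fe_0.14)_3Al_2Si_3O_12: 2.58×24.305 + 0.42×55.845 + 2×26.982 + 3×28.085 + 12×15.999 = 416.369 g/mol.
Mass of Al per formula unit: 2 × 26.982 = 53.964 g.
Weight fraction Al = 53.964 / 416.369 = 0.1296.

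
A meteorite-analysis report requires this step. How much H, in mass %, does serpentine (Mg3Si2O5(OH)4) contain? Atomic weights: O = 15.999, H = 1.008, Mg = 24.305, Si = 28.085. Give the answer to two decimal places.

1.46 mass %

Formula mass = 3×24.305 + 2×28.085 + 9×15.999 + 4×1.008 = 277.108 g/mol, of which 4.032 g is H.
So H makes up 4.032/277.108 = 0.0146 of the mass, i.e. 1.46%.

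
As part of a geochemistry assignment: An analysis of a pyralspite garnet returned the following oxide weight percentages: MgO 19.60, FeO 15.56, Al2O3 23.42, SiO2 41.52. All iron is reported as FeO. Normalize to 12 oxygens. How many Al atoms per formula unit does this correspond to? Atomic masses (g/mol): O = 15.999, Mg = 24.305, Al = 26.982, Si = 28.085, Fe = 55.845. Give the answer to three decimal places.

1.987 Al apfu

19.60 wt% MgO ÷ 40.304 g/mol = 0.48630 mol, giving 0.48630 Mg and 0.48630 O.
15.56 wt% FeO ÷ 71.844 g/mol = 0.21658 mol, giving 0.21658 Fe and 0.21658 O.
23.42 wt% Al2O3 ÷ 101.961 g/mol = 0.22970 mol, giving 0.45940 Al and 0.68910 O.
41.52 wt% SiO2 ÷ 60.083 g/mol = 0.69104 mol, giving 0.69104 Si and 1.38208 O.
Oxygen sums to 2.77406; scaling by 12/2.77406 = 4.32579 puts the formula on 12 O.
Al: 0.45940 × 4.32579 = 1.987 atoms per formula unit.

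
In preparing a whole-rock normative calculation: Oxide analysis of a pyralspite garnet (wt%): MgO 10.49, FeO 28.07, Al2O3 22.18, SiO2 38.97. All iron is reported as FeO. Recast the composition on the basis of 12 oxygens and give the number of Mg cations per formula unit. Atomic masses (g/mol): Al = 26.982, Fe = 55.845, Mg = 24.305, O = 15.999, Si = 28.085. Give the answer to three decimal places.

1.201 Mg apfu

10.49 wt% MgO ÷ 40.304 g/mol = 0.26027 mol, giving 0.26027 Mg and 0.26027 O.
28.07 wt% FeO ÷ 71.844 g/mol = 0.39071 mol, giving 0.39071 Fe and 0.39071 O.
22.18 wt% Al2O3 ÷ 101.961 g/mol = 0.21753 mol, giving 0.43506 Al and 0.65259 O.
38.97 wt% SiO2 ÷ 60.083 g/mol = 0.64860 mol, giving 0.64860 Si and 1.29720 O.
Oxygen sums to 2.60077; scaling by 12/2.60077 = 4.61402 puts the formula on 12 O.
Mg: 0.26027 × 4.61402 = 1.201 atoms per formula unit.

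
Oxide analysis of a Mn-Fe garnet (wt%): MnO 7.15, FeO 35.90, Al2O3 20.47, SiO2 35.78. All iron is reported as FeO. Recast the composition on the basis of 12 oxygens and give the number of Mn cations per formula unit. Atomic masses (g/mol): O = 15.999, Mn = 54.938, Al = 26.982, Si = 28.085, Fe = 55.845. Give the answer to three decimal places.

0.505 Mn apfu

MnO: 7.15/70.937 = 0.10079 mol → 0.10079 mol Mn, 0.10079 mol O.
FeO: 35.90/71.844 = 0.49969 mol → 0.49969 mol Fe, 0.49969 mol O.
Al2O3: 20.47/101.961 = 0.20076 mol → 0.40152 mol Al, 0.60228 mol O.
SiO2: 35.78/60.083 = 0.59551 mol → 0.59551 mol Si, 1.19102 mol O.
Total oxygen = 2.39378 mol. Normalization factor = 12/2.39378 = 5.01299.
Mn per 12 O = 0.10079 × 5.01299 = 0.505.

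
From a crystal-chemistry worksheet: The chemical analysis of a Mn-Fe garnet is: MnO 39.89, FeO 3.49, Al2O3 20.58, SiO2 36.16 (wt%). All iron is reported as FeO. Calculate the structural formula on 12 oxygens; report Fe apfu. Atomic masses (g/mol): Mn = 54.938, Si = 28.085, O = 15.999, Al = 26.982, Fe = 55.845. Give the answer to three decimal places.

39.89 wt% MnO ÷ 70.937 g/mol = 0.56233 mol, giving 0.56233 Mn and 0.56233 O.
3.49 wt% FeO ÷ 71.844 g/mol = 0.04858 mol, giving 0.04858 Fe and 0.04858 O.
20.58 wt% Al2O3 ÷ 101.961 g/mol = 0.20184 mol, giving 0.40368 Al and 0.60552 O.
36.16 wt% SiO2 ÷ 60.083 g/mol = 0.60183 mol, giving 0.60183 Si and 1.20366 O.
Oxygen sums to 2.42009; scaling by 12/2.42009 = 4.95849 puts the formula on 12 O.
Fe: 0.04858 × 4.95849 = 0.241 atoms per formula unit.

0.241 Fe apfu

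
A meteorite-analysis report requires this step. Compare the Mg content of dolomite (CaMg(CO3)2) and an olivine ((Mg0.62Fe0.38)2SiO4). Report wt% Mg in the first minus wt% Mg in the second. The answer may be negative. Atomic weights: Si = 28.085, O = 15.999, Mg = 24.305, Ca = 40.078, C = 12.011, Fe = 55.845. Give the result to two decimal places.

-5.12 percentage points

Mg in CaMg(CO3)2: molar mass 184.399 g/mol; 1×24.305 = 24.305 g → 13.18 wt%.
Mg in (Mg0.62Fe0.38)2SiO4: molar mass 164.661 g/mol; 1.24×24.305 = 30.138 g → 18.30 wt%.
Difference = 13.18 − 18.30 = -5.12 percentage points.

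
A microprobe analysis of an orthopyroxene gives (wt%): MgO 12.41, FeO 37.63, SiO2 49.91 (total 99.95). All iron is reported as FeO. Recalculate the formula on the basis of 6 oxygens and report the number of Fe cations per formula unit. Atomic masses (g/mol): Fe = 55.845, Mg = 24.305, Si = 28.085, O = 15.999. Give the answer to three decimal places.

12.41 wt% MgO ÷ 40.304 g/mol = 0.30791 mol, giving 0.30791 Mg and 0.30791 O.
37.63 wt% FeO ÷ 71.844 g/mol = 0.52377 mol, giving 0.52377 Fe and 0.52377 O.
49.91 wt% SiO2 ÷ 60.083 g/mol = 0.83068 mol, giving 0.83068 Si and 1.66136 O.
Oxygen sums to 2.49304; scaling by 6/2.49304 = 2.40670 puts the formula on 6 O.
Fe: 0.52377 × 2.40670 = 1.261 atoms per formula unit.

1.261 Fe apfu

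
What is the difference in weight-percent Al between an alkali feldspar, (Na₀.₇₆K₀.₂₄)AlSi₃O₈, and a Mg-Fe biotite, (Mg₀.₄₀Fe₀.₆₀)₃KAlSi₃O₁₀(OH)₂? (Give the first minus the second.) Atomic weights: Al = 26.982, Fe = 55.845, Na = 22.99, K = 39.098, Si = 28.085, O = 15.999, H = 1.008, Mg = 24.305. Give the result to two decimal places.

4.45 percentage points

Al in (Na₀.₇₆K₀.₂₄)AlSi₃O₈: molar mass 266.085 g/mol; 1×26.982 = 26.982 g → 10.14 wt%.
Al in (Mg₀.₄₀Fe₀.₆₀)₃KAlSi₃O₁₀(OH)₂: molar mass 474.026 g/mol; 1×26.982 = 26.982 g → 5.69 wt%.
Difference = 10.14 − 5.69 = 4.45 percentage points.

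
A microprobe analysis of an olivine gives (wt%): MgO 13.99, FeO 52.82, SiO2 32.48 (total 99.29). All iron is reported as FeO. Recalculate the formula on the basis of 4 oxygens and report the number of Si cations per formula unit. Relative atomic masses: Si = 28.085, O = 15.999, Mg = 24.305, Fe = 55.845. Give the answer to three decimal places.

0.999 Si apfu

MgO (M=40.304): mol = 0.34711; Mg = 0.34711, O = 0.34711.
FeO (M=71.844): mol = 0.73520; Fe = 0.73520, O = 0.73520.
SiO2 (M=60.083): mol = 0.54059; Si = 0.54059, O = 1.08118.
ΣO = 2.16349; factor = 4/ΣO = 1.84886.
Si apfu = 0.54059 × 1.84886 = 0.999.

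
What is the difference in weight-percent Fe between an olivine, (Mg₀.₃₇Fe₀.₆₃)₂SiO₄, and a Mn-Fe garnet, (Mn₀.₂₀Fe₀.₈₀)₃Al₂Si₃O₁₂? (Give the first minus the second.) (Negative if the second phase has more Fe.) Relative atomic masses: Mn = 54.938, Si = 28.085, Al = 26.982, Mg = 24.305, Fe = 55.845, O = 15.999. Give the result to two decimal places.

First mineral: 70.365 g Fe in 180.431 g formula = 39.00 wt% Fe.
Second mineral: 134.028 g Fe in 497.198 g formula = 26.96 wt% Fe.
39.00% − 26.96% gives a difference of 12.04 percentage points.

12.04 percentage points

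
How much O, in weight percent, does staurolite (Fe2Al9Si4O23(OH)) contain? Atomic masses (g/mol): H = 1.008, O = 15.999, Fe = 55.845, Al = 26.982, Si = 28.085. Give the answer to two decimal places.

45.08 weight percent

Formula mass = 2×55.845 + 9×26.982 + 4×28.085 + 24×15.999 + 1×1.008 = 851.852 g/mol, of which 383.976 g is O.
So O makes up 383.976/851.852 = 0.4508 of the mass, i.e. 45.08%.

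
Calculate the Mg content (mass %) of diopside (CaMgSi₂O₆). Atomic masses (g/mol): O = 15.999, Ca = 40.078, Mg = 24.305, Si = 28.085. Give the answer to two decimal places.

Molar mass of CaMgSi₂O₆: 1×40.078 + 1×24.305 + 2×28.085 + 6×15.999 = 216.547 g/mol.
Mass of Mg per formula unit: 1 × 24.305 = 24.305 g.
Weight fraction Mg = 24.305 / 216.547 = 0.1122.

11.22 mass %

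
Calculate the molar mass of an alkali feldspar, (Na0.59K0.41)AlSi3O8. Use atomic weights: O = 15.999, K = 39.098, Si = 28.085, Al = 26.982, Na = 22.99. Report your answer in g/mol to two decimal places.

268.82 g/mol

The formula mass is the sum 0.59×22.99 + 0.41×39.098 + 1×26.982 + 3×28.085 + 8×15.999.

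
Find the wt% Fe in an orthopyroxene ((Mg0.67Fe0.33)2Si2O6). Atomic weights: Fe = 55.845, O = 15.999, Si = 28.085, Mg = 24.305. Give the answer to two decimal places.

Formula mass = 1.34*24.305 + 0.66*55.845 + 2*28.085 + 6*15.999 = 221.590 g/mol, of which 36.858 g is Fe.
So Fe makes up 36.858/221.590 = 0.1663 of the mass, i.e. 16.63%.

16.63 weight percent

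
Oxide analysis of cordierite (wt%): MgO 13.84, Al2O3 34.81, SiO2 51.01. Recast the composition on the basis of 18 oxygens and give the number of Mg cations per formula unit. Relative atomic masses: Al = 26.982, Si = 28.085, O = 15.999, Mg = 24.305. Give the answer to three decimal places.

2.016 Mg apfu

13.84 wt% MgO ÷ 40.304 g/mol = 0.34339 mol, giving 0.34339 Mg and 0.34339 O.
34.81 wt% Al2O3 ÷ 101.961 g/mol = 0.34141 mol, giving 0.68282 Al and 1.02423 O.
51.01 wt% SiO2 ÷ 60.083 g/mol = 0.84899 mol, giving 0.84899 Si and 1.69798 O.
Oxygen sums to 3.06560; scaling by 18/3.06560 = 5.87161 puts the formula on 18 O.
Mg: 0.34339 × 5.87161 = 2.016 atoms per formula unit.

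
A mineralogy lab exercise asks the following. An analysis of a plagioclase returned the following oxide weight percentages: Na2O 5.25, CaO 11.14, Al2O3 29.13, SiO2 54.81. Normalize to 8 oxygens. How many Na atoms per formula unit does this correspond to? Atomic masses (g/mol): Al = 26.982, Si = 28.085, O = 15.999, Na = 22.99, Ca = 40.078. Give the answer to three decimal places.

0.457 Na apfu

5.25 wt% Na2O ÷ 61.979 g/mol = 0.08471 mol, giving 0.16942 Na and 0.08471 O.
11.14 wt% CaO ÷ 56.077 g/mol = 0.19866 mol, giving 0.19866 Ca and 0.19866 O.
29.13 wt% Al2O3 ÷ 101.961 g/mol = 0.28570 mol, giving 0.57140 Al and 0.85710 O.
54.81 wt% SiO2 ÷ 60.083 g/mol = 0.91224 mol, giving 0.91224 Si and 1.82448 O.
Oxygen sums to 2.96495; scaling by 8/2.96495 = 2.69819 puts the formula on 8 O.
Na: 0.16942 × 2.69819 = 0.457 atoms per formula unit.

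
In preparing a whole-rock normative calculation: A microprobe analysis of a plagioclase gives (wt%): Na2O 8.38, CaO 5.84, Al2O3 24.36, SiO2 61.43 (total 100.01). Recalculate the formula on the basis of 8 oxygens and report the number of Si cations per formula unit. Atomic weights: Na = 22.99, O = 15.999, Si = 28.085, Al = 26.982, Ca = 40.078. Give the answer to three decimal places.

8.38 wt% Na2O ÷ 61.979 g/mol = 0.13521 mol, giving 0.27042 Na and 0.13521 O.
5.84 wt% CaO ÷ 56.077 g/mol = 0.10414 mol, giving 0.10414 Ca and 0.10414 O.
24.36 wt% Al2O3 ÷ 101.961 g/mol = 0.23891 mol, giving 0.47782 Al and 0.71673 O.
61.43 wt% SiO2 ÷ 60.083 g/mol = 1.02242 mol, giving 1.02242 Si and 2.04484 O.
Oxygen sums to 3.00092; scaling by 8/3.00092 = 2.66585 puts the formula on 8 O.
Si: 1.02242 × 2.66585 = 2.726 atoms per formula unit.

2.726 Si apfu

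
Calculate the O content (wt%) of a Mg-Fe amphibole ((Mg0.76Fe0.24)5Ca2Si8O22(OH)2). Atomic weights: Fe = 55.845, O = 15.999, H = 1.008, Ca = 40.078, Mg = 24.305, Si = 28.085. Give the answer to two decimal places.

45.16 wt%

M((Mg0.76Fe0.24)5Ca2Si8O22(OH)2) = 850.201 g/mol.
O contributes 24 × 15.999 = 383.976 g per mole.
383.976/850.201 = 0.4516 → 45.16%.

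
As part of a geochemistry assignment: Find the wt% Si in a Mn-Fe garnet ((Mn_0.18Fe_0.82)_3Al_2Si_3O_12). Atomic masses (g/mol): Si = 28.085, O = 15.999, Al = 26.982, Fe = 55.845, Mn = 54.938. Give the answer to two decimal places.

16.94 weight percent

Formula mass = 0.54×54.938 + 2.46×55.845 + 2×26.982 + 3×28.085 + 12×15.999 = 497.252 g/mol, of which 84.255 g is Si.
So Si makes up 84.255/497.252 = 0.1694 of the mass, i.e. 16.94%.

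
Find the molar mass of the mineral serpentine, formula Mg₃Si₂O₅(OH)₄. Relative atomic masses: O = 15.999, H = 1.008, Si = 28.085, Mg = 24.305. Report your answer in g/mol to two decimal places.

277.11 g/mol

Mg: 3 × 24.305 = 72.9150
Si: 2 × 28.085 = 56.1700
O: 9 × 15.999 = 143.9910
H: 4 × 1.008 = 4.0320
Summing the contributions gives the formula mass.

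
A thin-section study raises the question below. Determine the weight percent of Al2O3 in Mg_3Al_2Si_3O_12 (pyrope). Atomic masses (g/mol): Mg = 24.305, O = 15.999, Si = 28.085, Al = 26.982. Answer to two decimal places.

Formula mass = 403.122 g/mol.
2 Al → 1.0000 mol Al2O3 per formula unit; M(Al2O3) = 101.961, so Al2O3 mass = 101.961 g.
101.961/403.122 × 100 = 25.29 wt%.

25.29 wt%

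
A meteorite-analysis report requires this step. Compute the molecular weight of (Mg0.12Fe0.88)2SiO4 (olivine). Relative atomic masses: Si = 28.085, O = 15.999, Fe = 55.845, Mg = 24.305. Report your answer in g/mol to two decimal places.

196.20 g/mol

The formula mass is the sum 0.24(24.305) + 1.76(55.845) + 1(28.085) + 4(15.999).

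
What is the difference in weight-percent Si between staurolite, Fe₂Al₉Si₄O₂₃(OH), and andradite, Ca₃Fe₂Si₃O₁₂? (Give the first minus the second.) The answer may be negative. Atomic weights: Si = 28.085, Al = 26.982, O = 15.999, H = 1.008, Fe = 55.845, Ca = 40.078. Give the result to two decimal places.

Si in Fe₂Al₉Si₄O₂₃(OH): molar mass 851.852 g/mol; 4×28.085 = 112.340 g → 13.19 wt%.
Si in Ca₃Fe₂Si₃O₁₂: molar mass 508.167 g/mol; 3×28.085 = 84.255 g → 16.58 wt%.
Difference = 13.19 − 16.58 = -3.39 percentage points.

-3.39 percentage points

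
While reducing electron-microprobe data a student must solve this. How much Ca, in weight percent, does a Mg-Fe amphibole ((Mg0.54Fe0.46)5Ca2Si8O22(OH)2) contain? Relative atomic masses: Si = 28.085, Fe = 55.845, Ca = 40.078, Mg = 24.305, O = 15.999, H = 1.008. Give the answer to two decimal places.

Formula mass = 2.70·24.305 + 2.30·55.845 + 2·40.078 + 8·28.085 + 24·15.999 + 2·1.008 = 884.895 g/mol, of which 80.156 g is Ca.
So Ca makes up 80.156/884.895 = 0.0906 of the mass, i.e. 9.06%.

9.06 weight percent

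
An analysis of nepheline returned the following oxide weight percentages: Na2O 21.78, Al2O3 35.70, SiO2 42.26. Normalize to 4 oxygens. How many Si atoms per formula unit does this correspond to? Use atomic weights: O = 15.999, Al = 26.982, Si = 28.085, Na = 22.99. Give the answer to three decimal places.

1.002 Si apfu

Na2O (M=61.979): mol = 0.35141; Na = 0.70282, O = 0.35141.
Al2O3 (M=101.961): mol = 0.35013; Al = 0.70026, O = 1.05039.
SiO2 (M=60.083): mol = 0.70336; Si = 0.70336, O = 1.40672.
ΣO = 2.80852; factor = 4/ΣO = 1.42424.
Si apfu = 0.70336 × 1.42424 = 1.002.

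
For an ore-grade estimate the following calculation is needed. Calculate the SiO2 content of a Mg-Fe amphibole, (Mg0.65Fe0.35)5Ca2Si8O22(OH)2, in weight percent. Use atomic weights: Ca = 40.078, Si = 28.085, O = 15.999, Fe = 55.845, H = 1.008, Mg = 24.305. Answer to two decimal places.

55.40 wt%

Formula mass = 867.548 g/mol.
8 Si → 8.0000 mol SiO2 per formula unit; M(SiO2) = 60.083, so SiO2 mass = 480.664 g.
480.664/867.548 × 100 = 55.40 wt%.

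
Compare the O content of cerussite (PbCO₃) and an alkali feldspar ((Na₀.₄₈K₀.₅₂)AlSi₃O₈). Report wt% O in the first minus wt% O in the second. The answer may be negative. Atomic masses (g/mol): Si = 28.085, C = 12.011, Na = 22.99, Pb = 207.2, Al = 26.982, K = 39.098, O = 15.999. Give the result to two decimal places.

M(PbCO₃) = 267.208 g/mol, so wt% O = 47.997/267.208 × 100 = 17.96%.
M((Na₀.₄₈K₀.₅₂)AlSi₃O₈) = 270.595 g/mol, so wt% O = 127.992/270.595 × 100 = 47.30%.
17.96 − 47.30 = -29.34 pp.

-29.34 percentage points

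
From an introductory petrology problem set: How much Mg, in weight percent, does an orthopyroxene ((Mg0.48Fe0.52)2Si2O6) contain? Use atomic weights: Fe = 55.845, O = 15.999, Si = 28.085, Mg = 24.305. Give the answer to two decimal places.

Molar mass of (Mg0.48Fe0.52)2Si2O6: 0.96·24.305 + 1.04·55.845 + 2·28.085 + 6·15.999 = 233.576 g/mol.
Mass of Mg per formula unit: 0.96 × 24.305 = 23.333 g.
Weight fraction Mg = 23.333 / 233.576 = 0.0999.

9.99 weight percent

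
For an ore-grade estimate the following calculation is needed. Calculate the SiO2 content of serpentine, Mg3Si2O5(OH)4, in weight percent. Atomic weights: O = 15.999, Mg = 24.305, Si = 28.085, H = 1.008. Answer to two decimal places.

Formula mass = 277.108 g/mol.
2 Si → 2.0000 mol SiO2 per formula unit; M(SiO2) = 60.083, so SiO2 mass = 120.166 g.
120.166/277.108 × 100 = 43.36 wt%.

43.36 wt%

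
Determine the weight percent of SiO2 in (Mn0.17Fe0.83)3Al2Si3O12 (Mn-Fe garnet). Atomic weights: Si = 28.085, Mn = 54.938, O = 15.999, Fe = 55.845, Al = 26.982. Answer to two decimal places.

36.25 wt%

Formula mass = 497.279 g/mol.
3 Si → 3.0000 mol SiO2 per formula unit; M(SiO2) = 60.083, so SiO2 mass = 180.249 g.
180.249/497.279 × 100 = 36.25 wt%.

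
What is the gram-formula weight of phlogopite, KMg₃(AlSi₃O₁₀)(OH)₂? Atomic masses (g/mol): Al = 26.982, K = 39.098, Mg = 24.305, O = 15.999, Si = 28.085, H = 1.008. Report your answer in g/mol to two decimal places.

417.25 g/mol

K: 1 × 39.098 = 39.0980
Mg: 3 × 24.305 = 72.9150
Al: 1 × 26.982 = 26.9820
Si: 3 × 28.085 = 84.2550
O: 12 × 15.999 = 191.9880
H: 2 × 1.008 = 2.0160
Summing the contributions gives the formula mass.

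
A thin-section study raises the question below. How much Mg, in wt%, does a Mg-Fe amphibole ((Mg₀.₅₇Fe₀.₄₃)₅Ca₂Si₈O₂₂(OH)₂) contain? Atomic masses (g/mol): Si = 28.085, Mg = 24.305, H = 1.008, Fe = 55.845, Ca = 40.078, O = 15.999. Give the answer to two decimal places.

Molar mass of (Mg₀.₅₇Fe₀.₄₃)₅Ca₂Si₈O₂₂(OH)₂: 2.85*24.305 + 2.15*55.845 + 2*40.078 + 8*28.085 + 24*15.999 + 2*1.008 = 880.164 g/mol.
Mass of Mg per formula unit: 2.85 × 24.305 = 69.269 g.
Weight fraction Mg = 69.269 / 880.164 = 0.0787.

7.87 wt%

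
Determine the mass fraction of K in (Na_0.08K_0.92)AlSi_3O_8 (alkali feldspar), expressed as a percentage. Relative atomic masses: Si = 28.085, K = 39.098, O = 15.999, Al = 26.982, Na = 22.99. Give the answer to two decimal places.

12.98 mass %

M((Na_0.08K_0.92)AlSi_3O_8) = 277.038 g/mol.
K contributes 0.92 × 39.098 = 35.970 g per mole.
35.970/277.038 = 0.1298 → 12.98%.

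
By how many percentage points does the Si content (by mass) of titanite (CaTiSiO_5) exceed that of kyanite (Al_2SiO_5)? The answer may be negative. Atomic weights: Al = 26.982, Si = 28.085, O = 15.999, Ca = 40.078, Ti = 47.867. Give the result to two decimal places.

-3.00 percentage points

First mineral: 28.085 g Si in 196.025 g formula = 14.33 wt% Si.
Second mineral: 28.085 g Si in 162.044 g formula = 17.33 wt% Si.
14.33% − 17.33% gives a difference of -3.00 percentage points.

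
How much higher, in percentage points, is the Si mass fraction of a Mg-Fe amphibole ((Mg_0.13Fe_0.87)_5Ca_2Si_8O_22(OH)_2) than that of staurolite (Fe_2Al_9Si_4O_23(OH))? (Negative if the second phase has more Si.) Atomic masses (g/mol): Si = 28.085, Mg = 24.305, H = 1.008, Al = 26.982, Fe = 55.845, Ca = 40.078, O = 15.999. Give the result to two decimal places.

10.47 percentage points

Si in (Mg_0.13Fe_0.87)_5Ca_2Si_8O_22(OH)_2: molar mass 949.552 g/mol; 8×28.085 = 224.680 g → 23.66 wt%.
Si in Fe_2Al_9Si_4O_23(OH): molar mass 851.852 g/mol; 4×28.085 = 112.340 g → 13.19 wt%.
Difference = 23.66 − 13.19 = 10.47 percentage points.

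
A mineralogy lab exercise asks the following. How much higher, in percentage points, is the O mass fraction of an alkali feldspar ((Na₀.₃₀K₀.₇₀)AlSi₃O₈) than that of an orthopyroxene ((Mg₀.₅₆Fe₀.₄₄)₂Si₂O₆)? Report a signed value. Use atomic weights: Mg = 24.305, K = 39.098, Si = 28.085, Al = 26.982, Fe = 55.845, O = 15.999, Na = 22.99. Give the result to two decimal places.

O in (Na₀.₃₀K₀.₇₀)AlSi₃O₈: molar mass 273.495 g/mol; 8×15.999 = 127.992 g → 46.80 wt%.
O in (Mg₀.₅₆Fe₀.₄₄)₂Si₂O₆: molar mass 228.529 g/mol; 6×15.999 = 95.994 g → 42.01 wt%.
Difference = 46.80 − 42.01 = 4.79 percentage points.

4.79 percentage points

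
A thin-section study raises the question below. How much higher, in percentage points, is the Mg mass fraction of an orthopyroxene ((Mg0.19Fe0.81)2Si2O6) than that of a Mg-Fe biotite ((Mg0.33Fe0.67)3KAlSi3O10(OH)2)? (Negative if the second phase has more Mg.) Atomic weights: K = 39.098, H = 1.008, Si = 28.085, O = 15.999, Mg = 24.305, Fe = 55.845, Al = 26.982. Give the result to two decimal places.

-1.34 percentage points

First mineral: 9.236 g Mg in 251.869 g formula = 3.67 wt% Mg.
Second mineral: 24.062 g Mg in 480.649 g formula = 5.01 wt% Mg.
3.67% − 5.01% gives a difference of -1.34 percentage points.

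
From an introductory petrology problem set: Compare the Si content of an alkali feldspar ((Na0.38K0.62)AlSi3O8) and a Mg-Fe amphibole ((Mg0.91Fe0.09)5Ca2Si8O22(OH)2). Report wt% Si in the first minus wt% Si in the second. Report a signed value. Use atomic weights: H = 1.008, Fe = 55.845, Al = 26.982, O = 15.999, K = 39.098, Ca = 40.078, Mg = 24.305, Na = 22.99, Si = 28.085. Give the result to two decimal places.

M((Na0.38K0.62)AlSi3O8) = 272.206 g/mol, so wt% Si = 84.255/272.206 × 100 = 30.95%.
M((Mg0.91Fe0.09)5Ca2Si8O22(OH)2) = 826.546 g/mol, so wt% Si = 224.680/826.546 × 100 = 27.18%.
30.95 − 27.18 = 3.77 pp.

3.77 percentage points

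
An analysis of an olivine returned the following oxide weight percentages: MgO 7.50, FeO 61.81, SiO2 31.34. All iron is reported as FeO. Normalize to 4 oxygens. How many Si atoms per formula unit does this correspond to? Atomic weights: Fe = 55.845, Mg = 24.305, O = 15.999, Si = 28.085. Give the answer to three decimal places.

7.50 wt% MgO ÷ 40.304 g/mol = 0.18609 mol, giving 0.18609 Mg and 0.18609 O.
61.81 wt% FeO ÷ 71.844 g/mol = 0.86034 mol, giving 0.86034 Fe and 0.86034 O.
31.34 wt% SiO2 ÷ 60.083 g/mol = 0.52161 mol, giving 0.52161 Si and 1.04322 O.
Oxygen sums to 2.08965; scaling by 4/2.08965 = 1.91420 puts the formula on 4 O.
Si: 0.52161 × 1.91420 = 0.998 atoms per formula unit.

0.998 Si apfu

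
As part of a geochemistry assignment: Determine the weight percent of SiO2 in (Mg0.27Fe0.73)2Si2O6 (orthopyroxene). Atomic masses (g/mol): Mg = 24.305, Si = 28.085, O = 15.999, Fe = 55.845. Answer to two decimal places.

48.69 wt%

Molar mass of (Mg0.27Fe0.73)2Si2O6 = 0.54·24.305 + 1.46·55.845 + 2·28.085 + 6·15.999 = 246.822 g/mol.
Each formula unit contains 2 Si, equivalent to 2/1 = 2.0000 mol SiO2.
M(SiO2) = 1×28.085 + 2×15.999 = 60.083 g/mol.
Mass of SiO2 per formula unit = 2.0000 × 60.083 = 120.166 g.
SiO2 wt% = 120.166 / 246.822 × 100 = 48.69%.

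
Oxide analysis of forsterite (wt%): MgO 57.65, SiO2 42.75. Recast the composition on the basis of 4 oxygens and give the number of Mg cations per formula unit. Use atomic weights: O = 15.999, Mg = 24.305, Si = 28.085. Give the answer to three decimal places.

MgO: 57.65/40.304 = 1.43038 mol → 1.43038 mol Mg, 1.43038 mol O.
SiO2: 42.75/60.083 = 0.71152 mol → 0.71152 mol Si, 1.42304 mol O.
Total oxygen = 2.85342 mol. Normalization factor = 4/2.85342 = 1.40183.
Mg per 4 O = 1.43038 × 1.40183 = 2.005.

2.005 Mg apfu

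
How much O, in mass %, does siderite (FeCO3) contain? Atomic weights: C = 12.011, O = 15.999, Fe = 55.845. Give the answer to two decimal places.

Molar mass of FeCO3: 1×55.845 + 1×12.011 + 3×15.999 = 115.853 g/mol.
Mass of O per formula unit: 3 × 15.999 = 47.997 g.
Weight fraction O = 47.997 / 115.853 = 0.4143.

41.43 mass %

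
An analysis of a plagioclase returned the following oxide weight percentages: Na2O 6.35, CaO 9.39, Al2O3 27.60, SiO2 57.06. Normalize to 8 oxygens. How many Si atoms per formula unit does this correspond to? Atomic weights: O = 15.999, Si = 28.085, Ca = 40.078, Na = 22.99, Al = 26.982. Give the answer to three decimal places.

2.548 Si apfu

6.35 wt% Na2O ÷ 61.979 g/mol = 0.10245 mol, giving 0.20490 Na and 0.10245 O.
9.39 wt% CaO ÷ 56.077 g/mol = 0.16745 mol, giving 0.16745 Ca and 0.16745 O.
27.60 wt% Al2O3 ÷ 101.961 g/mol = 0.27069 mol, giving 0.54138 Al and 0.81207 O.
57.06 wt% SiO2 ÷ 60.083 g/mol = 0.94969 mol, giving 0.94969 Si and 1.89938 O.
Oxygen sums to 2.98135; scaling by 8/2.98135 = 2.68335 puts the formula on 8 O.
Si: 0.94969 × 2.68335 = 2.548 atoms per formula unit.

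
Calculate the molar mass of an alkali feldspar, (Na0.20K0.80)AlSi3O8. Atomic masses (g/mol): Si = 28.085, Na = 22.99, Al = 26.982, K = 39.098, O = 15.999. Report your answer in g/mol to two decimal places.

M = 0.20(22.99) + 0.80(39.098) + 1(26.982) + 3(28.085) + 8(15.999)

275.11 g/mol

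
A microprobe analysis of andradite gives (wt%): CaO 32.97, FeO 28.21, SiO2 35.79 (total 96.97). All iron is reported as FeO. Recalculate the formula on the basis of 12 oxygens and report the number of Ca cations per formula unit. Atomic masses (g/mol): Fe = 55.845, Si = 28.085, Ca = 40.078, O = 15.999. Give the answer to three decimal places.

CaO (M=56.077): mol = 0.58794; Ca = 0.58794, O = 0.58794.
FeO (M=71.844): mol = 0.39266; Fe = 0.39266, O = 0.39266.
SiO2 (M=60.083): mol = 0.59568; Si = 0.59568, O = 1.19136.
ΣO = 2.17196; factor = 12/ΣO = 5.52496.
Ca apfu = 0.58794 × 5.52496 = 3.248.

3.248 Ca apfu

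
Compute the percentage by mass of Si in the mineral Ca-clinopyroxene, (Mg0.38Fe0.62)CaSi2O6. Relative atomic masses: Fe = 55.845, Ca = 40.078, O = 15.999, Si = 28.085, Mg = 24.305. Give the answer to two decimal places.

M((Mg0.38Fe0.62)CaSi2O6) = 236.102 g/mol.
Si contributes 2 × 28.085 = 56.170 g per mole.
56.170/236.102 = 0.2379 → 23.79%.

23.79 wt%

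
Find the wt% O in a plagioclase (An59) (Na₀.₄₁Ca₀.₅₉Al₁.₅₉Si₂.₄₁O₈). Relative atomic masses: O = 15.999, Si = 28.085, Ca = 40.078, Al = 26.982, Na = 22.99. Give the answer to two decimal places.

M(Na₀.₄₁Ca₀.₅₉Al₁.₅₉Si₂.₄₁O₈) = 271.650 g/mol.
O contributes 8 × 15.999 = 127.992 g per mole.
127.992/271.650 = 0.4712 → 47.12%.

47.12 mass %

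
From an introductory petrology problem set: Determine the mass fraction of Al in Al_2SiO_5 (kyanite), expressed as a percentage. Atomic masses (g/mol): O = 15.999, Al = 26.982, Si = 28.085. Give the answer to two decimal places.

33.30 weight percent

M(Al_2SiO_5) = 162.044 g/mol.
Al contributes 2 × 26.982 = 53.964 g per mole.
53.964/162.044 = 0.3330 → 33.30%.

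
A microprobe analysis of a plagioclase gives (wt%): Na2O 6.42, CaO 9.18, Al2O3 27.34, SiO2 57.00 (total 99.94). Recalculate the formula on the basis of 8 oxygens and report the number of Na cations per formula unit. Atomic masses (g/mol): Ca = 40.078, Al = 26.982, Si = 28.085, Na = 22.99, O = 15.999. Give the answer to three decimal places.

0.558 Na apfu

6.42 wt% Na2O ÷ 61.979 g/mol = 0.10358 mol, giving 0.20716 Na and 0.10358 O.
9.18 wt% CaO ÷ 56.077 g/mol = 0.16370 mol, giving 0.16370 Ca and 0.16370 O.
27.34 wt% Al2O3 ÷ 101.961 g/mol = 0.26814 mol, giving 0.53628 Al and 0.80442 O.
57.00 wt% SiO2 ÷ 60.083 g/mol = 0.94869 mol, giving 0.94869 Si and 1.89738 O.
Oxygen sums to 2.96908; scaling by 8/2.96908 = 2.69444 puts the formula on 8 O.
Na: 0.20716 × 2.69444 = 0.558 atoms per formula unit.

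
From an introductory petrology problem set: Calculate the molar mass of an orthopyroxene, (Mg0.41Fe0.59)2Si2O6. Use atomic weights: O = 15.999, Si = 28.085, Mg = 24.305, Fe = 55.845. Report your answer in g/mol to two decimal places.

237.99 g/mol

The formula mass is the sum 0.82(24.305) + 1.18(55.845) + 2(28.085) + 6(15.999).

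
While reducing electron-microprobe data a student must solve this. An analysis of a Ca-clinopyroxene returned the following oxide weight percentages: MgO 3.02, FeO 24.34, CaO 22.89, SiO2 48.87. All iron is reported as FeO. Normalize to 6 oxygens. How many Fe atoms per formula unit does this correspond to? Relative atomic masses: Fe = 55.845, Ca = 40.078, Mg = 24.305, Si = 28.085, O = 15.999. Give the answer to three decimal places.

0.830 Fe apfu

3.02 wt% MgO ÷ 40.304 g/mol = 0.07493 mol, giving 0.07493 Mg and 0.07493 O.
24.34 wt% FeO ÷ 71.844 g/mol = 0.33879 mol, giving 0.33879 Fe and 0.33879 O.
22.89 wt% CaO ÷ 56.077 g/mol = 0.40819 mol, giving 0.40819 Ca and 0.40819 O.
48.87 wt% SiO2 ÷ 60.083 g/mol = 0.81337 mol, giving 0.81337 Si and 1.62674 O.
Oxygen sums to 2.44865; scaling by 6/2.44865 = 2.45033 puts the formula on 6 O.
Fe: 0.33879 × 2.45033 = 0.830 atoms per formula unit.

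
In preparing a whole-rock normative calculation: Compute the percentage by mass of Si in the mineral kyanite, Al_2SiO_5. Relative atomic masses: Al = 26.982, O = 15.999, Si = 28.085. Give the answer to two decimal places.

17.33 wt%

Formula mass = 2×26.982 + 1×28.085 + 5×15.999 = 162.044 g/mol, of which 28.085 g is Si.
So Si makes up 28.085/162.044 = 0.1733 of the mass, i.e. 17.33%.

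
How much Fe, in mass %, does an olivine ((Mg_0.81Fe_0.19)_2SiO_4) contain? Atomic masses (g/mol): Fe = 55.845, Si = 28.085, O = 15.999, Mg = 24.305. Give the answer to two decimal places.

13.90 mass %

Molar mass of (Mg_0.81Fe_0.19)_2SiO_4: 1.62×24.305 + 0.38×55.845 + 1×28.085 + 4×15.999 = 152.676 g/mol.
Mass of Fe per formula unit: 0.38 × 55.845 = 21.221 g.
Weight fraction Fe = 21.221 / 152.676 = 0.1390.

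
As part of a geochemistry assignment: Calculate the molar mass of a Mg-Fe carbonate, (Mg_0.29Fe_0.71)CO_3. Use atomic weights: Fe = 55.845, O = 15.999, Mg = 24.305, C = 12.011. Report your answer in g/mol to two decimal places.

M = 0.29*24.305 + 0.71*55.845 + 1*12.011 + 3*15.999

106.71 g/mol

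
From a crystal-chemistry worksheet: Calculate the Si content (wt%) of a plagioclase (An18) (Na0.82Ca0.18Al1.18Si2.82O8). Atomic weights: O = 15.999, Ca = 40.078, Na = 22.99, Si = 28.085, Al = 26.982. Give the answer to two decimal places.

M(Na0.82Ca0.18Al1.18Si2.82O8) = 265.096 g/mol.
Si contributes 2.82 × 28.085 = 79.200 g per mole.
79.200/265.096 = 0.2988 → 29.88%.

29.88 wt%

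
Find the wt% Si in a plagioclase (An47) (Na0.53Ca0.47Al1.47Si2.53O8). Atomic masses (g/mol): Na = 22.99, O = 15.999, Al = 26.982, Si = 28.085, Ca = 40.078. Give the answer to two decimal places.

M(Na0.53Ca0.47Al1.47Si2.53O8) = 269.732 g/mol.
Si contributes 2.53 × 28.085 = 71.055 g per mole.
71.055/269.732 = 0.2634 → 26.34%.

26.34 weight percent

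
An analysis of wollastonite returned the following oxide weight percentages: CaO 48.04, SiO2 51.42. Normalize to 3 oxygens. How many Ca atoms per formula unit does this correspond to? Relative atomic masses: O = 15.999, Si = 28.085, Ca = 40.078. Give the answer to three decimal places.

48.04 wt% CaO ÷ 56.077 g/mol = 0.85668 mol, giving 0.85668 Ca and 0.85668 O.
51.42 wt% SiO2 ÷ 60.083 g/mol = 0.85582 mol, giving 0.85582 Si and 1.71164 O.
Oxygen sums to 2.56832; scaling by 3/2.56832 = 1.16808 puts the formula on 3 O.
Ca: 0.85668 × 1.16808 = 1.001 atoms per formula unit.

1.001 Ca apfu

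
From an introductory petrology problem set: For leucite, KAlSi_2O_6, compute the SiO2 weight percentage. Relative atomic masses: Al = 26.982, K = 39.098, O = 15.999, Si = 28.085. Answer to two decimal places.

55.06 wt%

Formula mass = 218.244 g/mol.
2 Si → 2.0000 mol SiO2 per formula unit; M(SiO2) = 60.083, so SiO2 mass = 120.166 g.
120.166/218.244 × 100 = 55.06 wt%.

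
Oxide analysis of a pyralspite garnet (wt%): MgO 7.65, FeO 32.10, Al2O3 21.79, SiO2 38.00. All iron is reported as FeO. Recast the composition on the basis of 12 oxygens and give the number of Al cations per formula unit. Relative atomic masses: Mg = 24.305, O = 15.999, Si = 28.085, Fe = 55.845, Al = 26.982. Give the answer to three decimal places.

MgO: 7.65/40.304 = 0.18981 mol → 0.18981 mol Mg, 0.18981 mol O.
FeO: 32.10/71.844 = 0.44680 mol → 0.44680 mol Fe, 0.44680 mol O.
Al2O3: 21.79/101.961 = 0.21371 mol → 0.42742 mol Al, 0.64113 mol O.
SiO2: 38.00/60.083 = 0.63246 mol → 0.63246 mol Si, 1.26492 mol O.
Total oxygen = 2.54266 mol. Normalization factor = 12/2.54266 = 4.71947.
Al per 12 O = 0.42742 × 4.71947 = 2.017.

2.017 Al apfu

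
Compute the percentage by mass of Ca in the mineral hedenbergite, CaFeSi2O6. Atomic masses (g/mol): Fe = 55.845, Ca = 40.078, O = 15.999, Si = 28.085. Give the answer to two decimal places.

Molar mass of CaFeSi2O6: 1*40.078 + 1*55.845 + 2*28.085 + 6*15.999 = 248.087 g/mol.
Mass of Ca per formula unit: 1 × 40.078 = 40.078 g.
Weight fraction Ca = 40.078 / 248.087 = 0.1615.

16.15 wt%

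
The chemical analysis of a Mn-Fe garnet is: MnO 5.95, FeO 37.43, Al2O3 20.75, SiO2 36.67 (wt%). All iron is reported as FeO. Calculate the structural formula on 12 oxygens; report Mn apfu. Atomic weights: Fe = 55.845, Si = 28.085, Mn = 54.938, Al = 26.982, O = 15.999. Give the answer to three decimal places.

0.413 Mn apfu

MnO: 5.95/70.937 = 0.08388 mol → 0.08388 mol Mn, 0.08388 mol O.
FeO: 37.43/71.844 = 0.52099 mol → 0.52099 mol Fe, 0.52099 mol O.
Al2O3: 20.75/101.961 = 0.20351 mol → 0.40702 mol Al, 0.61053 mol O.
SiO2: 36.67/60.083 = 0.61032 mol → 0.61032 mol Si, 1.22064 mol O.
Total oxygen = 2.43604 mol. Normalization factor = 12/2.43604 = 4.92603.
Mn per 12 O = 0.08388 × 4.92603 = 0.413.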